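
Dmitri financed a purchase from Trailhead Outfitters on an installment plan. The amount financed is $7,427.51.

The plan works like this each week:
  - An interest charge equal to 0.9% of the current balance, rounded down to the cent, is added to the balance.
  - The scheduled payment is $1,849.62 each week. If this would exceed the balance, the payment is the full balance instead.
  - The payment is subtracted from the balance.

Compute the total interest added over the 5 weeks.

Week 1: opening $7,427.51; interest $66.84 → $7,494.35; payment $1,849.62; balance $5,644.73
Week 2: opening $5,644.73; interest $50.80 → $5,695.53; payment $1,849.62; balance $3,845.91
Week 3: opening $3,845.91; interest $34.61 → $3,880.52; payment $1,849.62; balance $2,030.90
Week 4: opening $2,030.90; interest $18.27 → $2,049.17; payment $1,849.62; balance $199.55
Week 5: opening $199.55; interest $1.79 → $201.34; payment $201.34; balance $0.00
Total interest: $66.84 + $50.80 + $34.61 + $18.27 + $1.79 = $172.31

$172.31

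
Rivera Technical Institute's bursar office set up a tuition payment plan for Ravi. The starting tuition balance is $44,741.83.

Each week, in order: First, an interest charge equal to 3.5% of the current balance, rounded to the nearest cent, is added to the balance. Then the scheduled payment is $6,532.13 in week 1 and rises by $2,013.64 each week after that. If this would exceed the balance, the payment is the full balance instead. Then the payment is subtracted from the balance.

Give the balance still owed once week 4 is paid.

Week 1: opening $44,741.83; interest $1,565.96 → $46,307.79; payment $6,532.13; balance $39,775.66
Week 2: opening $39,775.66; interest $1,392.15 → $41,167.81; payment $8,545.77; balance $32,622.04
Week 3: opening $32,622.04; interest $1,141.77 → $33,763.81; payment $10,559.41; balance $23,204.40
Week 4: opening $23,204.40; interest $812.15 → $24,016.55; payment $12,573.05; balance $11,443.50

$11,443.50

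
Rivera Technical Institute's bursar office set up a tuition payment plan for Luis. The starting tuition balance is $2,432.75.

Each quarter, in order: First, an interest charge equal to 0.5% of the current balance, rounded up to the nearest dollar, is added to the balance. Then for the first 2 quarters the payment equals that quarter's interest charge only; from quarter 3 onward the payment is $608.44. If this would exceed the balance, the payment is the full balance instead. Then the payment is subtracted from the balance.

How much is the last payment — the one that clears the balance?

$33.99

# | Opening | Interest | Payment | End bal
1 | $2,432.75 | $13.00 | $13.00 | $2,432.75
2 | $2,432.75 | $13.00 | $13.00 | $2,432.75
3 | $2,432.75 | $13.00 | $608.44 | $1,837.31
4 | $1,837.31 | $10.00 | $608.44 | $1,238.87
5 | $1,238.87 | $7.00 | $608.44 | $637.43
6 | $637.43 | $4.00 | $608.44 | $32.99
7 | $32.99 | $1.00 | $33.99 | $0.00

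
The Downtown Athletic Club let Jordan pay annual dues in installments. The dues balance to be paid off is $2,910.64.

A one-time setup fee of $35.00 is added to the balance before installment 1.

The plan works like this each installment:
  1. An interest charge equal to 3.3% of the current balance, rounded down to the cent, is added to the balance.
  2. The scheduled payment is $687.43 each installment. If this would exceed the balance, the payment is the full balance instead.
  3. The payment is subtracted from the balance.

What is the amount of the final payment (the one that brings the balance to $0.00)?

Installment 1: $2,945.64 +$97.20 interest = $3,042.84; pay $687.43 → $2,355.41
Installment 2: $2,355.41 +$77.72 interest = $2,433.13; pay $687.43 → $1,745.70
Installment 3: $1,745.70 +$57.60 interest = $1,803.30; pay $687.43 → $1,115.87
Installment 4: $1,115.87 +$36.82 interest = $1,152.69; pay $687.43 → $465.26
Installment 5: $465.26 +$15.35 interest = $480.61; pay $480.61 → $0.00

$480.61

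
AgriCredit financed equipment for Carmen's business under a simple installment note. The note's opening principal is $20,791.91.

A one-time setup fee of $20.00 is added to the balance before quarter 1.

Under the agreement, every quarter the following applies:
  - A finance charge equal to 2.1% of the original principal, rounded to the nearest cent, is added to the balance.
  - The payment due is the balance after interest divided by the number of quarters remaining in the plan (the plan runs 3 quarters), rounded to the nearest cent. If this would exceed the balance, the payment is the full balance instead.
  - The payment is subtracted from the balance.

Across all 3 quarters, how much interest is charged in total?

Quarter 1: opening $20,811.91; interest $436.63 → $21,248.54; payment $7,082.85; balance $14,165.69
Quarter 2: opening $14,165.69; interest $436.63 → $14,602.32; payment $7,301.16; balance $7,301.16
Quarter 3: opening $7,301.16; interest $436.63 → $7,737.79; payment $7,737.79; balance $0.00
Total interest: $436.63 + $436.63 + $436.63 = $1,309.89

$1,309.89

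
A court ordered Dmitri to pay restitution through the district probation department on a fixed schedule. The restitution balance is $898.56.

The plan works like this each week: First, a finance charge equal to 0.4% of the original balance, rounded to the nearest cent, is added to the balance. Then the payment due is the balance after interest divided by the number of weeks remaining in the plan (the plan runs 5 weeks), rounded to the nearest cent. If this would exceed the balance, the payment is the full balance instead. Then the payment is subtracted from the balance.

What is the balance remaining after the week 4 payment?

Week 1: opening $898.56; interest $3.59 → $902.15; payment $180.43; balance $721.72
Week 2: opening $721.72; interest $3.59 → $725.31; payment $181.33; balance $543.98
Week 3: opening $543.98; interest $3.59 → $547.57; payment $182.52; balance $365.05
Week 4: opening $365.05; interest $3.59 → $368.64; payment $184.32; balance $184.32

$184.32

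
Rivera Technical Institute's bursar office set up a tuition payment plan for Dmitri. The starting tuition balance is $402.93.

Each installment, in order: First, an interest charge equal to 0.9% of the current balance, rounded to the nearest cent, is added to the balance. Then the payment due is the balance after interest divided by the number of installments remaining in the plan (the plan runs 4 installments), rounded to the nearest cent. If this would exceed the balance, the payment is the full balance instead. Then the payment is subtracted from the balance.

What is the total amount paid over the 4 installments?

Installment 1: $402.93 +$3.63 interest = $406.56; pay $101.64 → $304.92
Installment 2: $304.92 +$2.74 interest = $307.66; pay $102.55 → $205.11
Installment 3: $205.11 +$1.85 interest = $206.96; pay $103.48 → $103.48
Installment 4: $103.48 +$0.93 interest = $104.41; pay $104.41 → $0.00
Total paid: $412.08

$412.08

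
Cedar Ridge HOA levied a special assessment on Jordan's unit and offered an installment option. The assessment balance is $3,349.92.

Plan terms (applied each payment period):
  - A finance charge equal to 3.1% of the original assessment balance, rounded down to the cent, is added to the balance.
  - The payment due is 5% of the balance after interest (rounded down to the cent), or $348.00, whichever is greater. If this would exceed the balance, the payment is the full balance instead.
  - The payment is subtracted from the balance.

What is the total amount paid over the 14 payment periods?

$4,803.68

# | Opening | Interest | Payment | End bal
1 | $3,349.92 | $103.84 | $348.00 | $3,105.76
2 | $3,105.76 | $103.84 | $348.00 | $2,861.60
3 | $2,861.60 | $103.84 | $348.00 | $2,617.44
4 | $2,617.44 | $103.84 | $348.00 | $2,373.28
5 | $2,373.28 | $103.84 | $348.00 | $2,129.12
6 | $2,129.12 | $103.84 | $348.00 | $1,884.96
7 | $1,884.96 | $103.84 | $348.00 | $1,640.80
8 | $1,640.80 | $103.84 | $348.00 | $1,396.64
9 | $1,396.64 | $103.84 | $348.00 | $1,152.48
10 | $1,152.48 | $103.84 | $348.00 | $908.32
11 | $908.32 | $103.84 | $348.00 | $664.16
12 | $664.16 | $103.84 | $348.00 | $420.00
13 | $420.00 | $103.84 | $348.00 | $175.84
14 | $175.84 | $103.84 | $279.68 | $0.00
Total paid: $4,803.68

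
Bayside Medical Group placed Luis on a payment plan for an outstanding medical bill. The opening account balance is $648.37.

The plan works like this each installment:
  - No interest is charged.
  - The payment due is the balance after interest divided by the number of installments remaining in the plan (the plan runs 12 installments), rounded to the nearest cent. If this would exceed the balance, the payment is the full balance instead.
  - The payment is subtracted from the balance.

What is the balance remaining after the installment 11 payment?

$54.03

Installment 1: opening $648.37; payment $54.03; balance $594.34
Installment 2: opening $594.34; payment $54.03; balance $540.31
Installment 3: opening $540.31; payment $54.03; balance $486.28
Installment 4: opening $486.28; payment $54.03; balance $432.25
Installment 5: opening $432.25; payment $54.03; balance $378.22
Installment 6: opening $378.22; payment $54.03; balance $324.19
Installment 7: opening $324.19; payment $54.03; balance $270.16
Installment 8: opening $270.16; payment $54.03; balance $216.13
Installment 9: opening $216.13; payment $54.03; balance $162.10
Installment 10: opening $162.10; payment $54.03; balance $108.07
Installment 11: opening $108.07; payment $54.04; balance $54.03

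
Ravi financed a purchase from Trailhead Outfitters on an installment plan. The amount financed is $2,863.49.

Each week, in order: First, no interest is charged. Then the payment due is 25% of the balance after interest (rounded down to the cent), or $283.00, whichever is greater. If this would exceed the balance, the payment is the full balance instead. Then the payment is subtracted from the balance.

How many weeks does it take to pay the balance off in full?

8

Week 1: opening $2,863.49; payment $715.87; balance $2,147.62
Week 2: opening $2,147.62; payment $536.90; balance $1,610.72
Week 3: opening $1,610.72; payment $402.68; balance $1,208.04
Week 4: opening $1,208.04; payment $302.01; balance $906.03
Week 5: opening $906.03; payment $283.00; balance $623.03
Week 6: opening $623.03; payment $283.00; balance $340.03
Week 7: opening $340.03; payment $283.00; balance $57.03
Week 8: opening $57.03; payment $57.03; balance $0.00
Balance reaches $0.00 in week 8.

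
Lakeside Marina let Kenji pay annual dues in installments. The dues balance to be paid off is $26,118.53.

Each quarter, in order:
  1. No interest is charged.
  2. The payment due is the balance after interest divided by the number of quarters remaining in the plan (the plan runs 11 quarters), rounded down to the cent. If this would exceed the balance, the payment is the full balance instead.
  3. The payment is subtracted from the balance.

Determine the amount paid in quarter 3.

Quarter 1: opening $26,118.53; payment $2,374.41; balance $23,744.12
Quarter 2: opening $23,744.12; payment $2,374.41; balance $21,369.71
Quarter 3: opening $21,369.71; payment $2,374.41; balance $18,995.30

$2,374.41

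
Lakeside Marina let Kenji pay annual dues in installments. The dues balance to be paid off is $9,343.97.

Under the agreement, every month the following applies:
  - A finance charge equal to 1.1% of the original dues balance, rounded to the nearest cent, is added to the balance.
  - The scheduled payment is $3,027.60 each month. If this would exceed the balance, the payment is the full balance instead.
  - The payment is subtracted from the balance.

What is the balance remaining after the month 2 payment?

$3,494.33

Month 1: $9,343.97 +$102.78 interest = $9,446.75; pay $3,027.60 → $6,419.15
Month 2: $6,419.15 +$102.78 interest = $6,521.93; pay $3,027.60 → $3,494.33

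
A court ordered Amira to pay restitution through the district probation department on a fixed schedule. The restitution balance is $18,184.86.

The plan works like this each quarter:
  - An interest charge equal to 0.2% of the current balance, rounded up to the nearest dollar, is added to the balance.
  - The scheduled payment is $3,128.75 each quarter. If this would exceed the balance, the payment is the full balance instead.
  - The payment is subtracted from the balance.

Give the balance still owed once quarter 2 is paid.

# | Opening | Interest | Payment | End bal
1 | $18,184.86 | $37.00 | $3,128.75 | $15,093.11
2 | $15,093.11 | $31.00 | $3,128.75 | $11,995.36

$11,995.36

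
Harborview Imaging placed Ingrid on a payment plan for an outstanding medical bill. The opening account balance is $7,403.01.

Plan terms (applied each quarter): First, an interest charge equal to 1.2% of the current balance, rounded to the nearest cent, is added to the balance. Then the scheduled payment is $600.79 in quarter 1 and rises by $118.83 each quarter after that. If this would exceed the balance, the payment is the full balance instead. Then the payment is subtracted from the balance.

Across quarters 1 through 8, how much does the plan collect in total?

Quarter 1: opening $7,403.01; interest $88.84 → $7,491.85; payment $600.79; balance $6,891.06
Quarter 2: opening $6,891.06; interest $82.69 → $6,973.75; payment $719.62; balance $6,254.13
Quarter 3: opening $6,254.13; interest $75.05 → $6,329.18; payment $838.45; balance $5,490.73
Quarter 4: opening $5,490.73; interest $65.89 → $5,556.62; payment $957.28; balance $4,599.34
Quarter 5: opening $4,599.34; interest $55.19 → $4,654.53; payment $1,076.11; balance $3,578.42
Quarter 6: opening $3,578.42; interest $42.94 → $3,621.36; payment $1,194.94; balance $2,426.42
Quarter 7: opening $2,426.42; interest $29.12 → $2,455.54; payment $1,313.77; balance $1,141.77
Quarter 8: opening $1,141.77; interest $13.70 → $1,155.47; payment $1,155.47; balance $0.00
Total paid: $7,856.43

$7,856.43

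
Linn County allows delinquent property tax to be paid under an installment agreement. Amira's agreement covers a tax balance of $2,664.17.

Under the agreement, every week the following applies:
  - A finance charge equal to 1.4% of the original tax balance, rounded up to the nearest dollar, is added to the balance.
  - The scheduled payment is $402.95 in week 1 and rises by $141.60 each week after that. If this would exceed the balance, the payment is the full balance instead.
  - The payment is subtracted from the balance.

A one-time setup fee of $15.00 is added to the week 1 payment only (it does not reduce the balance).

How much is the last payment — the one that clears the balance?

Week 1: $2,664.17 +$38.00 interest = $2,702.17; pay $402.95 (+ $15.00 fee) → $2,299.22
Week 2: $2,299.22 +$38.00 interest = $2,337.22; pay $544.55 → $1,792.67
Week 3: $1,792.67 +$38.00 interest = $1,830.67; pay $686.15 → $1,144.52
Week 4: $1,144.52 +$38.00 interest = $1,182.52; pay $827.75 → $354.77
Week 5: $354.77 +$38.00 interest = $392.77; pay $392.77 → $0.00

$392.77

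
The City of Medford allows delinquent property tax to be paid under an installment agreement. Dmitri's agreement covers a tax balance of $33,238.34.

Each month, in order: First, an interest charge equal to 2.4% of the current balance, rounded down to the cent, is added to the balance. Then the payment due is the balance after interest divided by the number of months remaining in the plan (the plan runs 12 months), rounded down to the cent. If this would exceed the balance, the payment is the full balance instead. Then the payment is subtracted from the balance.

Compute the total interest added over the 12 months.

# | Opening | Interest | Payment | End bal
1 | $33,238.34 | $797.72 | $2,836.33 | $31,199.73
2 | $31,199.73 | $748.79 | $2,904.41 | $29,044.11
3 | $29,044.11 | $697.05 | $2,974.11 | $26,767.05
4 | $26,767.05 | $642.40 | $3,045.49 | $24,363.96
5 | $24,363.96 | $584.73 | $3,118.58 | $21,830.11
6 | $21,830.11 | $523.92 | $3,193.43 | $19,160.60
7 | $19,160.60 | $459.85 | $3,270.07 | $16,350.38
8 | $16,350.38 | $392.40 | $3,348.55 | $13,394.23
9 | $13,394.23 | $321.46 | $3,428.92 | $10,286.77
10 | $10,286.77 | $246.88 | $3,511.21 | $7,022.44
11 | $7,022.44 | $168.53 | $3,595.48 | $3,595.49
12 | $3,595.49 | $86.29 | $3,681.78 | $0.00
Total interest: $797.72 + $748.79 + $697.05 + $642.40 + $584.73 + $523.92 + $459.85 + $392.40 + $321.46 + $246.88 + $168.53 + $86.29 = $5,670.02

$5,670.02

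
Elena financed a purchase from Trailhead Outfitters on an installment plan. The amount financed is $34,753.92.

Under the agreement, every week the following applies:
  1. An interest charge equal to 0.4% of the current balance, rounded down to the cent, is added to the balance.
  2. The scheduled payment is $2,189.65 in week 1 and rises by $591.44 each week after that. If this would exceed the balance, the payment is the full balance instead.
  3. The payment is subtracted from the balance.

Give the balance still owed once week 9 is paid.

Week 1: opening $34,753.92; interest $139.01 → $34,892.93; payment $2,189.65; balance $32,703.28
Week 2: opening $32,703.28; interest $130.81 → $32,834.09; payment $2,781.09; balance $30,053.00
Week 3: opening $30,053.00; interest $120.21 → $30,173.21; payment $3,372.53; balance $26,800.68
Week 4: opening $26,800.68; interest $107.20 → $26,907.88; payment $3,963.97; balance $22,943.91
Week 5: opening $22,943.91; interest $91.77 → $23,035.68; payment $4,555.41; balance $18,480.27
Week 6: opening $18,480.27; interest $73.92 → $18,554.19; payment $5,146.85; balance $13,407.34
Week 7: opening $13,407.34; interest $53.62 → $13,460.96; payment $5,738.29; balance $7,722.67
Week 8: opening $7,722.67; interest $30.89 → $7,753.56; payment $6,329.73; balance $1,423.83
Week 9: opening $1,423.83; interest $5.69 → $1,429.52; payment $1,429.52; balance $0.00

$0.00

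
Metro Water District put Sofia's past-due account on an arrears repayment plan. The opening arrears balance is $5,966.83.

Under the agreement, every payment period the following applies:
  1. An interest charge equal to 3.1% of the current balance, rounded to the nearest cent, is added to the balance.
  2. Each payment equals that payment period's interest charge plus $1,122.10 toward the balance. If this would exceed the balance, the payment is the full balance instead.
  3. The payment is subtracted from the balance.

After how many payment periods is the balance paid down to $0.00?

Payment period 1: opening $5,966.83; interest $184.97 → $6,151.80; payment $1,307.07; balance $4,844.73
Payment period 2: opening $4,844.73; interest $150.19 → $4,994.92; payment $1,272.29; balance $3,722.63
Payment period 3: opening $3,722.63; interest $115.40 → $3,838.03; payment $1,237.50; balance $2,600.53
Payment period 4: opening $2,600.53; interest $80.62 → $2,681.15; payment $1,202.72; balance $1,478.43
Payment period 5: opening $1,478.43; interest $45.83 → $1,524.26; payment $1,167.93; balance $356.33
Payment period 6: opening $356.33; interest $11.05 → $367.38; payment $367.38; balance $0.00
Balance reaches $0.00 in payment period 6.

6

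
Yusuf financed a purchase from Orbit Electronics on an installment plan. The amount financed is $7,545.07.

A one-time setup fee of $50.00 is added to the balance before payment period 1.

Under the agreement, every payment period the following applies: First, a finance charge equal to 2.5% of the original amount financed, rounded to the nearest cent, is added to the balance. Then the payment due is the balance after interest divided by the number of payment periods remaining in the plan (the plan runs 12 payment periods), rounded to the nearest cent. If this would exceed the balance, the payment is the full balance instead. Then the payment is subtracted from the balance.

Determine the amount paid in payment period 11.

Payment period 1: opening $7,595.07; interest $188.63 → $7,783.70; payment $648.64; balance $7,135.06
Payment period 2: opening $7,135.06; interest $188.63 → $7,323.69; payment $665.79; balance $6,657.90
Payment period 3: opening $6,657.90; interest $188.63 → $6,846.53; payment $684.65; balance $6,161.88
Payment period 4: opening $6,161.88; interest $188.63 → $6,350.51; payment $705.61; balance $5,644.90
Payment period 5: opening $5,644.90; interest $188.63 → $5,833.53; payment $729.19; balance $5,104.34
Payment period 6: opening $5,104.34; interest $188.63 → $5,292.97; payment $756.14; balance $4,536.83
Payment period 7: opening $4,536.83; interest $188.63 → $4,725.46; payment $787.58; balance $3,937.88
Payment period 8: opening $3,937.88; interest $188.63 → $4,126.51; payment $825.30; balance $3,301.21
Payment period 9: opening $3,301.21; interest $188.63 → $3,489.84; payment $872.46; balance $2,617.38
Payment period 10: opening $2,617.38; interest $188.63 → $2,806.01; payment $935.34; balance $1,870.67
Payment period 11: opening $1,870.67; interest $188.63 → $2,059.30; payment $1,029.65; balance $1,029.65

$1,029.65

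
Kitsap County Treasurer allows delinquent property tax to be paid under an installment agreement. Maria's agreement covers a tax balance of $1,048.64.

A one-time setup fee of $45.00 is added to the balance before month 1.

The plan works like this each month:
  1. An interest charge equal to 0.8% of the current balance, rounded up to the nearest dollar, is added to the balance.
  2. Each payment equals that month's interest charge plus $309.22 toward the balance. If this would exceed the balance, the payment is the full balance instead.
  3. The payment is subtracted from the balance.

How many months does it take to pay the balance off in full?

4

Month 1: $1,093.64 +$9.00 interest = $1,102.64; pay $318.22 → $784.42
Month 2: $784.42 +$7.00 interest = $791.42; pay $316.22 → $475.20
Month 3: $475.20 +$4.00 interest = $479.20; pay $313.22 → $165.98
Month 4: $165.98 +$2.00 interest = $167.98; pay $167.98 → $0.00
Balance reaches $0.00 in month 4.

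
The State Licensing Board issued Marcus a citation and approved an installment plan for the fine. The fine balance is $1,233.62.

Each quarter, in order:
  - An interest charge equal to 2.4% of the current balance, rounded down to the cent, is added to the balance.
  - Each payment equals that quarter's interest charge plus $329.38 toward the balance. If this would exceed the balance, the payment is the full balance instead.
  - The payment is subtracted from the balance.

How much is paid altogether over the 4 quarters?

$1,304.60

Quarter 1: $1,233.62 +$29.60 interest = $1,263.22; pay $358.98 → $904.24
Quarter 2: $904.24 +$21.70 interest = $925.94; pay $351.08 → $574.86
Quarter 3: $574.86 +$13.79 interest = $588.65; pay $343.17 → $245.48
Quarter 4: $245.48 +$5.89 interest = $251.37; pay $251.37 → $0.00
Total paid: $1,304.60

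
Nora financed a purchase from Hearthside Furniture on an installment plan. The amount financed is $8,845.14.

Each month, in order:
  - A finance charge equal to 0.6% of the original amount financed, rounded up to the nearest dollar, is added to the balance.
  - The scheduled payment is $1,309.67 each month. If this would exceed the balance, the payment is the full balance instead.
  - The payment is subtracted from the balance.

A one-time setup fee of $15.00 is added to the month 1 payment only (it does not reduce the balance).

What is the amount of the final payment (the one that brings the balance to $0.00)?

$109.45

Month 1: $8,845.14 +$54.00 interest = $8,899.14; pay $1,309.67 (+ $15.00 fee) → $7,589.47
Month 2: $7,589.47 +$54.00 interest = $7,643.47; pay $1,309.67 → $6,333.80
Month 3: $6,333.80 +$54.00 interest = $6,387.80; pay $1,309.67 → $5,078.13
Month 4: $5,078.13 +$54.00 interest = $5,132.13; pay $1,309.67 → $3,822.46
Month 5: $3,822.46 +$54.00 interest = $3,876.46; pay $1,309.67 → $2,566.79
Month 6: $2,566.79 +$54.00 interest = $2,620.79; pay $1,309.67 → $1,311.12
Month 7: $1,311.12 +$54.00 interest = $1,365.12; pay $1,309.67 → $55.45
Month 8: $55.45 +$54.00 interest = $109.45; pay $109.45 → $0.00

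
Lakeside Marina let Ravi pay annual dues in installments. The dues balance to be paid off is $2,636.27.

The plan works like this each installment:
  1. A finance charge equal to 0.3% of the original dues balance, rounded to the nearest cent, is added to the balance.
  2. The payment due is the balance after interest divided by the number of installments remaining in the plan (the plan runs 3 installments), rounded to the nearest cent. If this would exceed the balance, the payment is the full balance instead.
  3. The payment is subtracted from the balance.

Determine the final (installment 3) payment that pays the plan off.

$893.26

Installment 1: opening $2,636.27; interest $7.91 → $2,644.18; payment $881.39; balance $1,762.79
Installment 2: opening $1,762.79; interest $7.91 → $1,770.70; payment $885.35; balance $885.35
Installment 3: opening $885.35; interest $7.91 → $893.26; payment $893.26; balance $0.00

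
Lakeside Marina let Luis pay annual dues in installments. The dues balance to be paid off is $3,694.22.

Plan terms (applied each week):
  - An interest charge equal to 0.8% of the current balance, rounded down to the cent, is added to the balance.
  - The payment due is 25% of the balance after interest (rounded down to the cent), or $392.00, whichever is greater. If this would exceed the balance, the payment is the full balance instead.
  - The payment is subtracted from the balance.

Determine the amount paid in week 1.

Week 1: $3,694.22 +$29.55 interest = $3,723.77; pay $930.94 → $2,792.83

$930.94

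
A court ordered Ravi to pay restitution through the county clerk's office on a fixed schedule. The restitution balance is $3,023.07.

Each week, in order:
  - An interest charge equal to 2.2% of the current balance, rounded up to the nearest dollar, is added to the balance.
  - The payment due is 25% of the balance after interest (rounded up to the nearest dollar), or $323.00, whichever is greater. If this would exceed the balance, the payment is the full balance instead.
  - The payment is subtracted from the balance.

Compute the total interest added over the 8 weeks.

$241.00

Week 1: opening $3,023.07; interest $67.00 → $3,090.07; payment $773.00; balance $2,317.07
Week 2: opening $2,317.07; interest $51.00 → $2,368.07; payment $593.00; balance $1,775.07
Week 3: opening $1,775.07; interest $40.00 → $1,815.07; payment $454.00; balance $1,361.07
Week 4: opening $1,361.07; interest $30.00 → $1,391.07; payment $348.00; balance $1,043.07
Week 5: opening $1,043.07; interest $23.00 → $1,066.07; payment $323.00; balance $743.07
Week 6: opening $743.07; interest $17.00 → $760.07; payment $323.00; balance $437.07
Week 7: opening $437.07; interest $10.00 → $447.07; payment $323.00; balance $124.07
Week 8: opening $124.07; interest $3.00 → $127.07; payment $127.07; balance $0.00
Total interest: $67.00 + $51.00 + $40.00 + $30.00 + $23.00 + $17.00 + $10.00 + $3.00 = $241.00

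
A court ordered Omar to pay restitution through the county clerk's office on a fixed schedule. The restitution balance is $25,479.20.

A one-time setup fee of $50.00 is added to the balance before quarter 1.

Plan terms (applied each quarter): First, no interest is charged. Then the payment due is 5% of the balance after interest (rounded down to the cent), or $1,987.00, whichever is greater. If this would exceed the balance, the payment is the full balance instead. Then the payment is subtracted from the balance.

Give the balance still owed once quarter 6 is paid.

$13,607.20

Quarter 1: $25,529.20 − $1,987.00 → $23,542.20
Quarter 2: $23,542.20 − $1,987.00 → $21,555.20
Quarter 3: $21,555.20 − $1,987.00 → $19,568.20
Quarter 4: $19,568.20 − $1,987.00 → $17,581.20
Quarter 5: $17,581.20 − $1,987.00 → $15,594.20
Quarter 6: $15,594.20 − $1,987.00 → $13,607.20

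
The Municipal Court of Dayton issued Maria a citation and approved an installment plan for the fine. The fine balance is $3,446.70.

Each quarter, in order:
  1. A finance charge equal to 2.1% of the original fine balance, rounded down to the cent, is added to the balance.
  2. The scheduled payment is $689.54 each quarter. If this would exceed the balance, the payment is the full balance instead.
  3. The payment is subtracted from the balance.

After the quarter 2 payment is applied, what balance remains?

$2,212.38

# | Opening | Interest | Payment | End bal
1 | $3,446.70 | $72.38 | $689.54 | $2,829.54
2 | $2,829.54 | $72.38 | $689.54 | $2,212.38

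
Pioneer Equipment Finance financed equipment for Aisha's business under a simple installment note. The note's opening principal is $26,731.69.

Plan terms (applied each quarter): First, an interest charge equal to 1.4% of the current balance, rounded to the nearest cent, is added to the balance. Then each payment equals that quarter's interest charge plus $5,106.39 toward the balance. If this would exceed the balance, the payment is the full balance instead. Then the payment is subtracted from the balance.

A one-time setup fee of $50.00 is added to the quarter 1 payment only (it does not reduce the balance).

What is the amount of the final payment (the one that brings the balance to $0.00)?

Quarter 1: $26,731.69 +$374.24 interest = $27,105.93; pay $5,480.63 (+ $50.00 fee) → $21,625.30
Quarter 2: $21,625.30 +$302.75 interest = $21,928.05; pay $5,409.14 → $16,518.91
Quarter 3: $16,518.91 +$231.26 interest = $16,750.17; pay $5,337.65 → $11,412.52
Quarter 4: $11,412.52 +$159.78 interest = $11,572.30; pay $5,266.17 → $6,306.13
Quarter 5: $6,306.13 +$88.29 interest = $6,394.42; pay $5,194.68 → $1,199.74
Quarter 6: $1,199.74 +$16.80 interest = $1,216.54; pay $1,216.54 → $0.00

$1,216.54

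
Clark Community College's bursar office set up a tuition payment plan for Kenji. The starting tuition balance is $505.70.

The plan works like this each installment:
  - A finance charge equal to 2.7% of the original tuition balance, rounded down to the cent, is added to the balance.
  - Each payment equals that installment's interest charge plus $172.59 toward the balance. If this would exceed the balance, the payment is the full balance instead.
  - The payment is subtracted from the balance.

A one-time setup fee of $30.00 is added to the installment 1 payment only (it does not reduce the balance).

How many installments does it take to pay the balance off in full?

3

Installment 1: $505.70 +$13.65 interest = $519.35; pay $186.24 (+ $30.00 fee) → $333.11
Installment 2: $333.11 +$13.65 interest = $346.76; pay $186.24 → $160.52
Installment 3: $160.52 +$13.65 interest = $174.17; pay $174.17 → $0.00
Balance reaches $0.00 in installment 3.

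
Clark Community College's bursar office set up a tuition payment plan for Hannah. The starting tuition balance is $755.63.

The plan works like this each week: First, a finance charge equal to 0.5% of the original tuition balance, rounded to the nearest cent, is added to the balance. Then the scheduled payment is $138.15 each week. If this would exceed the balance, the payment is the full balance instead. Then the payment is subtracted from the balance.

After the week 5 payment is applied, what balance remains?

$83.78

Week 1: opening $755.63; interest $3.78 → $759.41; payment $138.15; balance $621.26
Week 2: opening $621.26; interest $3.78 → $625.04; payment $138.15; balance $486.89
Week 3: opening $486.89; interest $3.78 → $490.67; payment $138.15; balance $352.52
Week 4: opening $352.52; interest $3.78 → $356.30; payment $138.15; balance $218.15
Week 5: opening $218.15; interest $3.78 → $221.93; payment $138.15; balance $83.78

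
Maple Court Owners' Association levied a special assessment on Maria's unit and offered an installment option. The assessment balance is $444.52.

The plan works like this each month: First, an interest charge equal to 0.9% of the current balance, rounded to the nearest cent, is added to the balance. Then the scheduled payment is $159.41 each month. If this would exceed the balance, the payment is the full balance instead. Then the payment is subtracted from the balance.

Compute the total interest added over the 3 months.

Month 1: $444.52 +$4.00 interest = $448.52; pay $159.41 → $289.11
Month 2: $289.11 +$2.60 interest = $291.71; pay $159.41 → $132.30
Month 3: $132.30 +$1.19 interest = $133.49; pay $133.49 → $0.00
Total interest: $4.00 + $2.60 + $1.19 = $7.79

$7.79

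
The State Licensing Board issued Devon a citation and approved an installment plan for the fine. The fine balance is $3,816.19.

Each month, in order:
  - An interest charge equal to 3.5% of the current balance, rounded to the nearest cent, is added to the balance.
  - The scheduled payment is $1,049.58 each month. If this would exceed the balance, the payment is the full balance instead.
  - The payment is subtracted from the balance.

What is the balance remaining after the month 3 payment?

$970.85

Month 1: $3,816.19 +$133.57 interest = $3,949.76; pay $1,049.58 → $2,900.18
Month 2: $2,900.18 +$101.51 interest = $3,001.69; pay $1,049.58 → $1,952.11
Month 3: $1,952.11 +$68.32 interest = $2,020.43; pay $1,049.58 → $970.85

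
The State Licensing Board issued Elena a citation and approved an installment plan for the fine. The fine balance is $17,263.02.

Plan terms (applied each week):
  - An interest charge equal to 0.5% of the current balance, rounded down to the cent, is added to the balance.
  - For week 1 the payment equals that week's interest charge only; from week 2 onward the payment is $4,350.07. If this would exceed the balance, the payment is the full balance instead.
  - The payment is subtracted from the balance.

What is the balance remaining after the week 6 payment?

$0.00

Week 1: $17,263.02 +$86.31 interest = $17,349.33; pay $86.31 → $17,263.02
Week 2: $17,263.02 +$86.31 interest = $17,349.33; pay $4,350.07 → $12,999.26
Week 3: $12,999.26 +$64.99 interest = $13,064.25; pay $4,350.07 → $8,714.18
Week 4: $8,714.18 +$43.57 interest = $8,757.75; pay $4,350.07 → $4,407.68
Week 5: $4,407.68 +$22.03 interest = $4,429.71; pay $4,350.07 → $79.64
Week 6: $79.64 +$0.39 interest = $80.03; pay $80.03 → $0.00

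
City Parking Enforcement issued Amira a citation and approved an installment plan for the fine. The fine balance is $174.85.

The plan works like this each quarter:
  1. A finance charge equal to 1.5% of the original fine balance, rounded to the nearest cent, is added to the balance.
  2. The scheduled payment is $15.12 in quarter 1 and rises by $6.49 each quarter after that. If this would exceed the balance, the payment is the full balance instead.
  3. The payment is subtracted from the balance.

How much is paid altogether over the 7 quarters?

# | Opening | Interest | Payment | End bal
1 | $174.85 | $2.62 | $15.12 | $162.35
2 | $162.35 | $2.62 | $21.61 | $143.36
3 | $143.36 | $2.62 | $28.10 | $117.88
4 | $117.88 | $2.62 | $34.59 | $85.91
5 | $85.91 | $2.62 | $41.08 | $47.45
6 | $47.45 | $2.62 | $47.57 | $2.50
7 | $2.50 | $2.62 | $5.12 | $0.00
Total paid: $193.19

$193.19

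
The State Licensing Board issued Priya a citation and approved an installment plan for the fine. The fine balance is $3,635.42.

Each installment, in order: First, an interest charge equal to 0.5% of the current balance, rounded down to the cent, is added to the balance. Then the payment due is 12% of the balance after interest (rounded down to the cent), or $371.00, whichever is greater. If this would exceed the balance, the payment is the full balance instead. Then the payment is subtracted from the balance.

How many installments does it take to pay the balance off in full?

10

# | Opening | Interest | Payment | End bal
1 | $3,635.42 | $18.17 | $438.43 | $3,215.16
2 | $3,215.16 | $16.07 | $387.74 | $2,843.49
3 | $2,843.49 | $14.21 | $371.00 | $2,486.70
4 | $2,486.70 | $12.43 | $371.00 | $2,128.13
5 | $2,128.13 | $10.64 | $371.00 | $1,767.77
6 | $1,767.77 | $8.83 | $371.00 | $1,405.60
7 | $1,405.60 | $7.02 | $371.00 | $1,041.62
8 | $1,041.62 | $5.20 | $371.00 | $675.82
9 | $675.82 | $3.37 | $371.00 | $308.19
10 | $308.19 | $1.54 | $309.73 | $0.00
Balance reaches $0.00 in installment 10.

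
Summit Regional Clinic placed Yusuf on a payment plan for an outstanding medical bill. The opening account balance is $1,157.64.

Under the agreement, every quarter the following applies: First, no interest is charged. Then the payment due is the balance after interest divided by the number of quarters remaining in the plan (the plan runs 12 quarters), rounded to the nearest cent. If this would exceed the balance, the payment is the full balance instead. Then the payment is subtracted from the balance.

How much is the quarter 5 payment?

Quarter 1: $1,157.64 − $96.47 → $1,061.17
Quarter 2: $1,061.17 − $96.47 → $964.70
Quarter 3: $964.70 − $96.47 → $868.23
Quarter 4: $868.23 − $96.47 → $771.76
Quarter 5: $771.76 − $96.47 → $675.29

$96.47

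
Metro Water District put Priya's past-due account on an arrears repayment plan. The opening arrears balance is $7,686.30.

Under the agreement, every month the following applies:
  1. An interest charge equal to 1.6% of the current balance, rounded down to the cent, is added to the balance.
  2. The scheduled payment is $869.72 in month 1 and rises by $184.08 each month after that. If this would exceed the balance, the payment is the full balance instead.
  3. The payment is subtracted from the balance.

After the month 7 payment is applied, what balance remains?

# | Opening | Interest | Payment | End bal
1 | $7,686.30 | $122.98 | $869.72 | $6,939.56
2 | $6,939.56 | $111.03 | $1,053.80 | $5,996.79
3 | $5,996.79 | $95.94 | $1,237.88 | $4,854.85
4 | $4,854.85 | $77.67 | $1,421.96 | $3,510.56
5 | $3,510.56 | $56.16 | $1,606.04 | $1,960.68
6 | $1,960.68 | $31.37 | $1,790.12 | $201.93
7 | $201.93 | $3.23 | $205.16 | $0.00

$0.00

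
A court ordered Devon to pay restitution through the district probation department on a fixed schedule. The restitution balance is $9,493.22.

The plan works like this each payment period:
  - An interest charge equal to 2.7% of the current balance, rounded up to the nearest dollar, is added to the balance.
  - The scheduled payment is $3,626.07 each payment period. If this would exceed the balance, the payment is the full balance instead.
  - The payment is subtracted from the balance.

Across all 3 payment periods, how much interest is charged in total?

$495.00

Payment period 1: opening $9,493.22; interest $257.00 → $9,750.22; payment $3,626.07; balance $6,124.15
Payment period 2: opening $6,124.15; interest $166.00 → $6,290.15; payment $3,626.07; balance $2,664.08
Payment period 3: opening $2,664.08; interest $72.00 → $2,736.08; payment $2,736.08; balance $0.00
Total interest: $257.00 + $166.00 + $72.00 = $495.00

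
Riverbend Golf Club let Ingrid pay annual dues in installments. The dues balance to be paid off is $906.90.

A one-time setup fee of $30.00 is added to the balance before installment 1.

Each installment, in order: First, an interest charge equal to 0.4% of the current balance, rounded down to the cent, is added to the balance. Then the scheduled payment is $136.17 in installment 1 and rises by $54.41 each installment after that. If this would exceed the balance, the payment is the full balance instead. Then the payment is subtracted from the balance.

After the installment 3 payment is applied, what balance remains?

$374.57

# | Opening | Interest | Payment | End bal
1 | $936.90 | $3.74 | $136.17 | $804.47
2 | $804.47 | $3.21 | $190.58 | $617.10
3 | $617.10 | $2.46 | $244.99 | $374.57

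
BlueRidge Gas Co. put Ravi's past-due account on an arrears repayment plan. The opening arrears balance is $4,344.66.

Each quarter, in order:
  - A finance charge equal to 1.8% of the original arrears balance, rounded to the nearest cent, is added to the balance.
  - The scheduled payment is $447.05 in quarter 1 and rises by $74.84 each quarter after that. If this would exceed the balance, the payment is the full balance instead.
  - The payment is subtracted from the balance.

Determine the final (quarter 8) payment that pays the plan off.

Quarter 1: $4,344.66 +$78.20 interest = $4,422.86; pay $447.05 → $3,975.81
Quarter 2: $3,975.81 +$78.20 interest = $4,054.01; pay $521.89 → $3,532.12
Quarter 3: $3,532.12 +$78.20 interest = $3,610.32; pay $596.73 → $3,013.59
Quarter 4: $3,013.59 +$78.20 interest = $3,091.79; pay $671.57 → $2,420.22
Quarter 5: $2,420.22 +$78.20 interest = $2,498.42; pay $746.41 → $1,752.01
Quarter 6: $1,752.01 +$78.20 interest = $1,830.21; pay $821.25 → $1,008.96
Quarter 7: $1,008.96 +$78.20 interest = $1,087.16; pay $896.09 → $191.07
Quarter 8: $191.07 +$78.20 interest = $269.27; pay $269.27 → $0.00

$269.27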